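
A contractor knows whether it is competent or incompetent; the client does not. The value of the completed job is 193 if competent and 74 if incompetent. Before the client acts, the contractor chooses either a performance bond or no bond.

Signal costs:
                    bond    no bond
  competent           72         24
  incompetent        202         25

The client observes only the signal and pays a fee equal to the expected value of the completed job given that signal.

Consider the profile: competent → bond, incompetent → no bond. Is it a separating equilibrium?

If types separate, bond earns payment 193 and no bond earns 74.
Competent: bond gives 193 − 72 = 121; no bond gives 74 − 24 = 50. No deviation. ✓
Incompetent: no bond gives 74 − 25 = 49; bond gives 193 − 202 = -9. No deviation. ✓
Both incentive constraints hold.

Yes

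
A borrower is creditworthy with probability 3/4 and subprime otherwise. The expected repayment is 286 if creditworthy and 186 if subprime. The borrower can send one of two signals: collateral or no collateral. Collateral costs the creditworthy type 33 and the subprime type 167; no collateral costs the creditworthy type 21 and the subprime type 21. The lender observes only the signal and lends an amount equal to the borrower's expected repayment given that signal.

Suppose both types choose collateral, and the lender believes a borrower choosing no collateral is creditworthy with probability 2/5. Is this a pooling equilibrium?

No

On the equilibrium path (collateral) the lender holds the prior 3/4 and pays 3/4·286 + 1/4·186 = 261. Off-path (no collateral) belief 2/5 gives 2/5·286 + 3/5·186 = 226.
Creditworthy: collateral gives 261 − 33 = 228; no collateral gives 226 − 21 = 205. Stays. ✓
Subprime: collateral gives 261 − 167 = 94; no collateral gives 226 − 21 = 205. Deviates. ✗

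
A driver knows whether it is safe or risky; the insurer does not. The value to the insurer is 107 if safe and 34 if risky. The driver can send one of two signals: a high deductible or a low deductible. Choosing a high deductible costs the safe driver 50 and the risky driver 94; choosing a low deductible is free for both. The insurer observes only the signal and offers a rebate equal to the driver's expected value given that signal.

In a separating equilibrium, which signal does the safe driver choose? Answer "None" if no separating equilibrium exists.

Try safe → high deductible, risky → low deductible:
  Under separation the insurer infers type exactly: high deductible → safe (pays 107), low deductible → risky (pays 34).
  Safe: high deductible gives 107 − 50 = 57; low deductible gives 34 − 0 = 34. No deviation. ✓
  Risky: low deductible gives 34 − 0 = 34; high deductible gives 107 − 94 = 13. No deviation. ✓
Both hold — the safe type sends high deductible.

high deductible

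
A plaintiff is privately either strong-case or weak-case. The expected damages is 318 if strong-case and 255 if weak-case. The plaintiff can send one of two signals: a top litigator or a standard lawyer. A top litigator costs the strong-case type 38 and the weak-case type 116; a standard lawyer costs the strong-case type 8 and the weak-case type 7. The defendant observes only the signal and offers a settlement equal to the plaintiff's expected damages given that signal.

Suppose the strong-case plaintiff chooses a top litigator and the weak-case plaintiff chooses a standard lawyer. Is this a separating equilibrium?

If types separate, top litigator earns payment 318 and standard lawyer earns 255.
Strong-case: top litigator gives 318 − 38 = 280; standard lawyer gives 255 − 8 = 247. No deviation. ✓
Weak-case: standard lawyer gives 255 − 7 = 248; top litigator gives 318 − 116 = 202. No deviation. ✓
Neither type gains from mimicking the other.

Yes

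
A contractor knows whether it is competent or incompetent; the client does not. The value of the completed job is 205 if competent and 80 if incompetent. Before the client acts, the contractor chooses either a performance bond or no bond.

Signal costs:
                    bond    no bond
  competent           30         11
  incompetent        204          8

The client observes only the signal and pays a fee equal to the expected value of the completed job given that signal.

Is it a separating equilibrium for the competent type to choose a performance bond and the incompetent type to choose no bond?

Yes

Under separation the client infers type exactly: bond → competent (pays 205), no bond → incompetent (pays 80).
Competent: bond gives 205 − 30 = 175; no bond gives 80 − 11 = 69. No deviation. ✓
Incompetent: no bond gives 80 − 8 = 72; bond gives 205 − 204 = 1. No deviation. ✓
Both incentive constraints hold.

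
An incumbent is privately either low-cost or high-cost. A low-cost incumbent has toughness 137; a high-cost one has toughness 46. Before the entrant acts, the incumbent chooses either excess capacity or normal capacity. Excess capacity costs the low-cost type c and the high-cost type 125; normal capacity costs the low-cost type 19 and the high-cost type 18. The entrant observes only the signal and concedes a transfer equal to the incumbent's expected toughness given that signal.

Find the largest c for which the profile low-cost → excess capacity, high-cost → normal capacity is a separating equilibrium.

110

Under separation: excess capacity → low-cost (pays 137); normal capacity → high-cost (pays 46).
High-cost: 46 − 18 = 28 ≥ 137 − 125 = 12. Holds regardless of c. ✓
Low-cost: 137 − c ≥ 46 − 19, so c ≤ 137 − 27 = 110.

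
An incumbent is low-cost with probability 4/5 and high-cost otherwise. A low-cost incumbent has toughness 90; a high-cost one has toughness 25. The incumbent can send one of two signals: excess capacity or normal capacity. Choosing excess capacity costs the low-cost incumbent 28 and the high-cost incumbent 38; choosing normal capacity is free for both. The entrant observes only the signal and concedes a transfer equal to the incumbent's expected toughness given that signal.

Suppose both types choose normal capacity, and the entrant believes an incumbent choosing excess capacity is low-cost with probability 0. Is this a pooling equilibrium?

Yes

At the pooled signal (normal capacity) the entrant holds the prior 4/5 and pays 4/5·90 + 1/5·25 = 77. Off-path (excess capacity) belief 0 gives 0·90 + 1·25 = 25.
Low-cost: normal capacity gives 77 − 0 = 77; excess capacity gives 25 − 28 = -3. Stays. ✓
High-cost: normal capacity gives 77 − 0 = 77; excess capacity gives 25 − 38 = -13. Stays. ✓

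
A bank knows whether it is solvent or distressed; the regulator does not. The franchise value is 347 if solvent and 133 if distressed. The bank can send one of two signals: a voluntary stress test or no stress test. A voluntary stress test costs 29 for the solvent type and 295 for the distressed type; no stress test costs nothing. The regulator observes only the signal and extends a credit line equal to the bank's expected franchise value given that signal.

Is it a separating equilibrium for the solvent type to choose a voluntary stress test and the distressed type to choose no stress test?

Yes

Under separation the regulator infers type exactly: stress test → solvent (pays 347), no stress test → distressed (pays 133).
Solvent: stress test gives 347 − 29 = 318; no stress test gives 133 − 0 = 133. No deviation. ✓
Distressed: no stress test gives 133 − 0 = 133; stress test gives 347 − 295 = 52. No deviation. ✓
Both incentive constraints hold.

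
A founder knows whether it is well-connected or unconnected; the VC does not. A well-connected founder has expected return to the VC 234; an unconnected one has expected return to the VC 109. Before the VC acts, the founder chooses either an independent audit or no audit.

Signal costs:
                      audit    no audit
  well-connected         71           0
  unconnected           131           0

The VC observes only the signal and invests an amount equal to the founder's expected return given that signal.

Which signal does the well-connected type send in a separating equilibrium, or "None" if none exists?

Try well-connected → audit, unconnected → no audit:
  If types separate, audit earns payment 234 and no audit earns 109.
  Well-connected: audit gives 234 − 71 = 163; no audit gives 109 − 0 = 109. No deviation. ✓
  Unconnected: no audit gives 109 − 0 = 109; audit gives 234 − 131 = 103. No deviation. ✓
Both hold — the well-connected type sends audit.

audit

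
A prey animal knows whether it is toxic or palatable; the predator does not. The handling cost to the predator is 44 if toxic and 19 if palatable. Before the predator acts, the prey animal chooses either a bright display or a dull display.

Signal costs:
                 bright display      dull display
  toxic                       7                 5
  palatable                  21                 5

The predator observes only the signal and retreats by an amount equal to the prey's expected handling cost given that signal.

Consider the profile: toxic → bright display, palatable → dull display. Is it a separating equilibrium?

Under separation the predator infers type exactly: bright display → toxic (pays 44), dull display → palatable (pays 19).
Toxic: bright display gives 44 − 7 = 37; dull display gives 19 − 5 = 14. No deviation. ✓
Palatable: dull display gives 19 − 5 = 14; bright display gives 44 − 21 = 23. Would deviate. ✗

No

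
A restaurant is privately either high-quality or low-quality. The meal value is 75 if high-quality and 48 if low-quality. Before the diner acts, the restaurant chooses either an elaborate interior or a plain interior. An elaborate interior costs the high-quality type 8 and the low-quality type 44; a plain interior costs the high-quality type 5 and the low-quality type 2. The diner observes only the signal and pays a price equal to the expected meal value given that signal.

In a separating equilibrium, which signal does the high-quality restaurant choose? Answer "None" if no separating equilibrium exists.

elaborate interior

Try high-quality → elaborate interior, low-quality → plain interior:
  Under separation the diner infers type exactly: elaborate interior → high-quality (pays 75), plain interior → low-quality (pays 48).
  High-quality: elaborate interior gives 75 − 8 = 67; plain interior gives 48 − 5 = 43. No deviation. ✓
  Low-quality: plain interior gives 48 − 2 = 46; elaborate interior gives 75 − 44 = 31. No deviation. ✓
Both hold — the high-quality type sends elaborate interior.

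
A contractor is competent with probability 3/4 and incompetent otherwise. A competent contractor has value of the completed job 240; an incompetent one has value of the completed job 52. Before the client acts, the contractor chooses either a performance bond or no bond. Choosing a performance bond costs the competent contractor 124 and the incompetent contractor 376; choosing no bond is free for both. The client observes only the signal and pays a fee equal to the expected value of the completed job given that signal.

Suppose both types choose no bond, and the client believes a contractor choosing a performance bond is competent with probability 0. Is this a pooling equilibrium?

Yes

At the pooled signal (no bond) the client holds the prior 3/4 and pays 3/4·240 + 1/4·52 = 193. Off-path (bond) belief 0 gives 0·240 + 1·52 = 52.
Competent: no bond gives 193 − 0 = 193; bond gives 52 − 124 = -72. Stays. ✓
Incompetent: no bond gives 193 − 0 = 193; bond gives 52 − 376 = -324. Stays. ✓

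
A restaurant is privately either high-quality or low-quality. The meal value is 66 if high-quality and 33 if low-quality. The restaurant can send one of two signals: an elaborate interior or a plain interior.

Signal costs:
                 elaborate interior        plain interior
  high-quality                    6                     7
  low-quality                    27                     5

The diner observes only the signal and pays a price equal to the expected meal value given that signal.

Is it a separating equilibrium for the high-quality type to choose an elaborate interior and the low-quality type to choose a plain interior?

No

Under separation the diner infers type exactly: elaborate interior → high-quality (pays 66), plain interior → low-quality (pays 33).
High-quality: elaborate interior gives 66 − 6 = 60; plain interior gives 33 − 7 = 26. No deviation. ✓
Low-quality: plain interior gives 33 − 5 = 28; elaborate interior gives 66 − 27 = 39. Would deviate. ✗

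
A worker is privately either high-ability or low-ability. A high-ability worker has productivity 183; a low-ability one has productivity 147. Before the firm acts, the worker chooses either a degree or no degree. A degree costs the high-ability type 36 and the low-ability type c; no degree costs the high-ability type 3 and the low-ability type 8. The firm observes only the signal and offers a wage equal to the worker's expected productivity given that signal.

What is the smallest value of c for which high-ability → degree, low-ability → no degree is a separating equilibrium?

Under separation: degree → high-ability (pays 183); no degree → low-ability (pays 147).
High-ability: 183 − 36 = 147 ≥ 147 − 3 = 144. Holds regardless of c. ✓
Low-ability: 147 − 8 ≥ 183 − c, so c ≥ 183 − 139 = 44.

44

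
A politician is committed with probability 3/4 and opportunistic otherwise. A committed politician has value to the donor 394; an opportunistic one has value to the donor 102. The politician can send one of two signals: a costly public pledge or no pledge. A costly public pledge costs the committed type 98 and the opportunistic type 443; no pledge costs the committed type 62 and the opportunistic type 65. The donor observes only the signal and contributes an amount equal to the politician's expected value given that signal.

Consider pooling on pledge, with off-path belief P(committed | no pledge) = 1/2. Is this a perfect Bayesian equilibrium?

At the pooled signal (pledge) the donor holds the prior 3/4 and pays 3/4·394 + 1/4·102 = 321. Off-path (no pledge) belief 1/2 gives 1/2·394 + 1/2·102 = 248.
Committed: pledge gives 321 − 98 = 223; no pledge gives 248 − 62 = 186. Stays. ✓
Opportunistic: pledge gives 321 − 443 = -122; no pledge gives 248 − 65 = 183. Deviates. ✗

No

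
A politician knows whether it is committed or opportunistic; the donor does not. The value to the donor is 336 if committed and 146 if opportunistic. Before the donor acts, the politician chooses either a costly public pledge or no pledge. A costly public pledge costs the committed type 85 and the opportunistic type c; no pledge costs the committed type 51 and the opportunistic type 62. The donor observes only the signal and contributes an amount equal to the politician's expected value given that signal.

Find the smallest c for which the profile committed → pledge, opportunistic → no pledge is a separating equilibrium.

252

Under separation: pledge → committed (pays 336); no pledge → opportunistic (pays 146).
Committed: 336 − 85 = 251 ≥ 146 − 51 = 95. Holds regardless of c. ✓
Opportunistic: 146 − 62 ≥ 336 − c, so c ≥ 336 − 84 = 252.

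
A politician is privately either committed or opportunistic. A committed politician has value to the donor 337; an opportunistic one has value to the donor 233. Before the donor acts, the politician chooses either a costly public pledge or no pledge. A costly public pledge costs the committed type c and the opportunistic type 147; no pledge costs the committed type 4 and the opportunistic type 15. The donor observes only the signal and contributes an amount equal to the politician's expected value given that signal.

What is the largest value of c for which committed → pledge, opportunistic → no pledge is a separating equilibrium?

108

Under separation: pledge → committed (pays 337); no pledge → opportunistic (pays 233).
Opportunistic: 233 − 15 = 218 ≥ 337 − 147 = 190. Holds regardless of c. ✓
Committed: 337 − c ≥ 233 − 4, so c ≤ 337 − 229 = 108.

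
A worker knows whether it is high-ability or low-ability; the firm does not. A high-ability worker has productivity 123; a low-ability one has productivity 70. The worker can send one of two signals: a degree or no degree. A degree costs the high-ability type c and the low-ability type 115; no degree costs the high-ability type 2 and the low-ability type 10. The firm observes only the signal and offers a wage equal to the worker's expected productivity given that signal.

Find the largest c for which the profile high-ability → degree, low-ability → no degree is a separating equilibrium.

Under separation: degree → high-ability (pays 123); no degree → low-ability (pays 70).
Low-ability: 70 − 10 = 60 ≥ 123 − 115 = 8. Holds regardless of c. ✓
High-ability: 123 − c ≥ 70 − 2, so c ≤ 123 − 68 = 55.

55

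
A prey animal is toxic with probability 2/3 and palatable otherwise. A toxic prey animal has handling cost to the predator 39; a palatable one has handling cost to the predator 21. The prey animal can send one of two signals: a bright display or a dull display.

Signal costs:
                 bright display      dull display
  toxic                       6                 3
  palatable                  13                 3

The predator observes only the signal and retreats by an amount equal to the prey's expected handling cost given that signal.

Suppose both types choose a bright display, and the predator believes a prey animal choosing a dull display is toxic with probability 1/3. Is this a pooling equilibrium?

No

At the pooled signal (bright display) the predator holds the prior 2/3 and pays 2/3·39 + 1/3·21 = 33. Off-path (dull display) belief 1/3 gives 1/3·39 + 2/3·21 = 27.
Toxic: bright display gives 33 − 6 = 27; dull display gives 27 − 3 = 24. Stays. ✓
Palatable: bright display gives 33 − 13 = 20; dull display gives 27 − 3 = 24. Deviates. ✗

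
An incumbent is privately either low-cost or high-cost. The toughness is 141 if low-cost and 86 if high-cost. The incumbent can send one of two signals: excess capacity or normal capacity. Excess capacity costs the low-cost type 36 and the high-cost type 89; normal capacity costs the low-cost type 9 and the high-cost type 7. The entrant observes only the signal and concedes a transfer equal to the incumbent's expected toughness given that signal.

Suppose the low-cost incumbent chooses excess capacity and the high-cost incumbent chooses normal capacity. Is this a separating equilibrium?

Under separation the entrant infers type exactly: excess capacity → low-cost (pays 141), normal capacity → high-cost (pays 86).
Low-cost: excess capacity gives 141 − 36 = 105; normal capacity gives 86 − 9 = 77. No deviation. ✓
High-cost: normal capacity gives 86 − 7 = 79; excess capacity gives 141 − 89 = 52. No deviation. ✓
Neither type gains from mimicking the other.

Yes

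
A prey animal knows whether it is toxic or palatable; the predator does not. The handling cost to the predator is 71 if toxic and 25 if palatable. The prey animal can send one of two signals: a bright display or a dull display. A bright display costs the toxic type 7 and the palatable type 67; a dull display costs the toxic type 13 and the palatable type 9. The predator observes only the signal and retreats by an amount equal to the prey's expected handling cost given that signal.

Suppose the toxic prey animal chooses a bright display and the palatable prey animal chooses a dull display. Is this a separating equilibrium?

Yes

If types separate, bright display earns payment 71 and dull display earns 25.
Toxic: bright display gives 71 − 7 = 64; dull display gives 25 − 13 = 12. No deviation. ✓
Palatable: dull display gives 25 − 9 = 16; bright display gives 71 − 67 = 4. No deviation. ✓
Neither type gains from mimicking the other.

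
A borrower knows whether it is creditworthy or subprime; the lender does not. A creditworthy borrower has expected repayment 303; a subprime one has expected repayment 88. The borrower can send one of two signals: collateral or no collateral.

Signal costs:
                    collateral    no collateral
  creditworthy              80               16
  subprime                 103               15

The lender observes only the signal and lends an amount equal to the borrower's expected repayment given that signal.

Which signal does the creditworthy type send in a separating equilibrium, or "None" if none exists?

Try creditworthy → collateral, subprime → no collateral:
  Under separation the lender infers type exactly: collateral → creditworthy (pays 303), no collateral → subprime (pays 88).
  Creditworthy: collateral gives 303 − 80 = 223; no collateral gives 88 − 16 = 72. No deviation. ✓
  Subprime: no collateral gives 88 − 15 = 73; collateral gives 303 − 103 = 200. Would deviate. ✗
Try creditworthy → no collateral, subprime → collateral:
  Under separation the lender infers type exactly: no collateral → creditworthy (pays 303), collateral → subprime (pays 88).
  Creditworthy: no collateral gives 303 − 16 = 287; collateral gives 88 − 80 = 8. No deviation. ✓
  Subprime: collateral gives 88 − 103 = -15; no collateral gives 303 − 15 = 288. Would deviate. ✗
Neither assignment is incentive-compatible.

None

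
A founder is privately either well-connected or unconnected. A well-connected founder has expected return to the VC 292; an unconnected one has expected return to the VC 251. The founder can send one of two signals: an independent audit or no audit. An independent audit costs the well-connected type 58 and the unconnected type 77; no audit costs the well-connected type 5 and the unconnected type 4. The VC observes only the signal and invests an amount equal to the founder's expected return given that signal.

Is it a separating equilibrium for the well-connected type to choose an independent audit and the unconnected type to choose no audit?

Under separation the VC infers type exactly: audit → well-connected (pays 292), no audit → unconnected (pays 251).
Well-connected: audit gives 292 − 58 = 234; no audit gives 251 − 5 = 246. Would deviate. ✗
Unconnected: no audit gives 251 − 4 = 247; audit gives 292 − 77 = 215. No deviation. ✓

No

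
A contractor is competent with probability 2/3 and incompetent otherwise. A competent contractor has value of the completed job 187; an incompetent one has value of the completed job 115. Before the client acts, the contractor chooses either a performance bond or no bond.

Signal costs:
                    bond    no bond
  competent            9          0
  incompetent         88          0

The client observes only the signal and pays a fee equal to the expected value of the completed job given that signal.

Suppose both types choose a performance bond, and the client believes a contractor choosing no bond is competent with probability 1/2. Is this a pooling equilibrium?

No

On the equilibrium path (bond) the client holds the prior 2/3 and pays 2/3·187 + 1/3·115 = 163. Off-path (no bond) belief 1/2 gives 1/2·187 + 1/2·115 = 151.
Competent: bond gives 163 − 9 = 154; no bond gives 151 − 0 = 151. Stays. ✓
Incompetent: bond gives 163 − 88 = 75; no bond gives 151 − 0 = 151. Deviates. ✗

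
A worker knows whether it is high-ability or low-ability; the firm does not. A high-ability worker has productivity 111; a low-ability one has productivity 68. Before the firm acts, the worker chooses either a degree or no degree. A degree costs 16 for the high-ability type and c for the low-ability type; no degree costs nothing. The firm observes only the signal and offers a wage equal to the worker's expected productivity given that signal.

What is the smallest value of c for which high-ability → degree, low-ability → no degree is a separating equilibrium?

43

Under separation: degree → high-ability (pays 111); no degree → low-ability (pays 68).
High-ability: 111 − 16 = 95 ≥ 68 − 0 = 68. Holds regardless of c. ✓
Low-ability: 68 − 0 ≥ 111 − c, so c ≥ 111 − 68 = 43.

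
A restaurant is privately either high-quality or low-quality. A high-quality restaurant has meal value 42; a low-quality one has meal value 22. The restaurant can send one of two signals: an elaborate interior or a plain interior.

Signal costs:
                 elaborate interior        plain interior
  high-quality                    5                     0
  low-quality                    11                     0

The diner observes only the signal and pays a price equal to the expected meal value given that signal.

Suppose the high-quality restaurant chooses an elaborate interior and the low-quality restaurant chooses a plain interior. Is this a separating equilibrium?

No

Under separation the diner infers type exactly: elaborate interior → high-quality (pays 42), plain interior → low-quality (pays 22).
High-quality: elaborate interior gives 42 − 5 = 37; plain interior gives 22 − 0 = 22. No deviation. ✓
Low-quality: plain interior gives 22 − 0 = 22; elaborate interior gives 42 − 11 = 31. Would deviate. ✗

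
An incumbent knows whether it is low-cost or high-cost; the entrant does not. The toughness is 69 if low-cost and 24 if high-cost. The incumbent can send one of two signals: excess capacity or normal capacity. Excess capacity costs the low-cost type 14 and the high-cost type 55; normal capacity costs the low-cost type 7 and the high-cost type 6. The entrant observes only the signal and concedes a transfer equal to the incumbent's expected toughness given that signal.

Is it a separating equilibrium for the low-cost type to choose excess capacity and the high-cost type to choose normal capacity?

Yes

If types separate, excess capacity earns payment 69 and normal capacity earns 24.
Low-cost: excess capacity gives 69 − 14 = 55; normal capacity gives 24 − 7 = 17. No deviation. ✓
High-cost: normal capacity gives 24 − 6 = 18; excess capacity gives 69 − 55 = 14. No deviation. ✓
Both incentive constraints hold.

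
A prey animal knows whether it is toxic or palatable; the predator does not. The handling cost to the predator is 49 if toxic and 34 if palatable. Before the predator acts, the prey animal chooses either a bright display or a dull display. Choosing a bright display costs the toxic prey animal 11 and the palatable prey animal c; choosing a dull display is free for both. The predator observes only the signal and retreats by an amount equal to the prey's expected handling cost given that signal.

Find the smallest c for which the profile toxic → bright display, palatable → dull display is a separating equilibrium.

15

Under separation: bright display → toxic (pays 49); dull display → palatable (pays 34).
Toxic: 49 − 11 = 38 ≥ 34 − 0 = 34. Holds regardless of c. ✓
Palatable: 34 − 0 ≥ 49 − c, so c ≥ 49 − 34 = 15.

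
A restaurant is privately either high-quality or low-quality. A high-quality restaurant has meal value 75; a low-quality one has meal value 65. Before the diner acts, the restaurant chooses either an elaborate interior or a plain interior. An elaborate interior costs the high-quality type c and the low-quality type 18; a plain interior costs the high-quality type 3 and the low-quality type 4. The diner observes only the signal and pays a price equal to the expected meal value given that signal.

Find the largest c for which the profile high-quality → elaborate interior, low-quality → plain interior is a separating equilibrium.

Under separation: elaborate interior → high-quality (pays 75); plain interior → low-quality (pays 65).
Low-quality: 65 − 4 = 61 ≥ 75 − 18 = 57. Holds regardless of c. ✓
High-quality: 75 − c ≥ 65 − 3, so c ≤ 75 − 62 = 13.

13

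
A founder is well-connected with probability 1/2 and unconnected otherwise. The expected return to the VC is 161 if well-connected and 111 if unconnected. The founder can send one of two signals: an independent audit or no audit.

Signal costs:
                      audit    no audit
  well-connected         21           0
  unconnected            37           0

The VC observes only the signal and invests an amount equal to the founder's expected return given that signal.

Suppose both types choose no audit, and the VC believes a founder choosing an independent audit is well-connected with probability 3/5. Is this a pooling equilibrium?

Yes

At the pooled signal (no audit) the VC holds the prior 1/2 and pays 1/2·161 + 1/2·111 = 136. Off-path (audit) belief 3/5 gives 3/5·161 + 2/5·111 = 141.
Well-connected: no audit gives 136 − 0 = 136; audit gives 141 − 21 = 120. Stays. ✓
Unconnected: no audit gives 136 − 0 = 136; audit gives 141 − 37 = 104. Stays. ✓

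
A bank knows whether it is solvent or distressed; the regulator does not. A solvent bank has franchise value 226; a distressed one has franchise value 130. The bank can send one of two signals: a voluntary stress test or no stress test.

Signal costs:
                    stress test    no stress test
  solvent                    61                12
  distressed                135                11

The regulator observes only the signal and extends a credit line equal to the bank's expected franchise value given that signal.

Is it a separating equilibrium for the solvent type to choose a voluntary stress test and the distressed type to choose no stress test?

If types separate, stress test earns payment 226 and no stress test earns 130.
Solvent: stress test gives 226 − 61 = 165; no stress test gives 130 − 12 = 118. No deviation. ✓
Distressed: no stress test gives 130 − 11 = 119; stress test gives 226 − 135 = 91. No deviation. ✓
Neither type gains from mimicking the other.

Yes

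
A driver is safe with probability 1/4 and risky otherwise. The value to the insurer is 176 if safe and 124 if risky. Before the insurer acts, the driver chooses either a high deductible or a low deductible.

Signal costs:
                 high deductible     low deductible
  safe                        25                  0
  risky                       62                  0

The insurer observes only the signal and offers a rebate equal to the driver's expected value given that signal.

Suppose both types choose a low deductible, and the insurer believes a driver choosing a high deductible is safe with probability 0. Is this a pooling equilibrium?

At the pooled signal (low deductible) the insurer holds the prior 1/4 and pays 1/4·176 + 3/4·124 = 137. Off-path (high deductible) belief 0 gives 0·176 + 1·124 = 124.
Safe: low deductible gives 137 − 0 = 137; high deductible gives 124 − 25 = 99. Stays. ✓
Risky: low deductible gives 137 − 0 = 137; high deductible gives 124 − 62 = 62. Stays. ✓

Yes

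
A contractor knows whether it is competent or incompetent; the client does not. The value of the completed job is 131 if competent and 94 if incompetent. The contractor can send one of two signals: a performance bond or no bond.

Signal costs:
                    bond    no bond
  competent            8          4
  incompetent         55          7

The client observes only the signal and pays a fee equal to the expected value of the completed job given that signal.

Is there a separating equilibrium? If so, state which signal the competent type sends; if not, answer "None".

Try competent → bond, incompetent → no bond:
  If types separate, bond earns payment 131 and no bond earns 94.
  Competent: bond gives 131 − 8 = 123; no bond gives 94 − 4 = 90. No deviation. ✓
  Incompetent: no bond gives 94 − 7 = 87; bond gives 131 − 55 = 76. No deviation. ✓
Both hold — the competent type sends bond.

bond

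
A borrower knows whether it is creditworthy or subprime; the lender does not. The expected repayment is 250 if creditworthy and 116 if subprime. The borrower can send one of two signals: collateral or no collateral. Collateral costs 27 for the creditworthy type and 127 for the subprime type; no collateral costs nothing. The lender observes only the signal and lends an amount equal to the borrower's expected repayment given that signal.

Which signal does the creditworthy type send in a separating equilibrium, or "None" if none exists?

None

Try creditworthy → collateral, subprime → no collateral:
  If types separate, collateral earns payment 250 and no collateral earns 116.
  Creditworthy: collateral gives 250 − 27 = 223; no collateral gives 116 − 0 = 116. No deviation. ✓
  Subprime: no collateral gives 116 − 0 = 116; collateral gives 250 − 127 = 123. Would deviate. ✗
Try creditworthy → no collateral, subprime → collateral:
  If types separate, no collateral earns payment 250 and collateral earns 116.
  Creditworthy: no collateral gives 250 − 0 = 250; collateral gives 116 − 27 = 89. No deviation. ✓
  Subprime: collateral gives 116 − 127 = -11; no collateral gives 250 − 0 = 250. Would deviate. ✗
Neither assignment is incentive-compatible.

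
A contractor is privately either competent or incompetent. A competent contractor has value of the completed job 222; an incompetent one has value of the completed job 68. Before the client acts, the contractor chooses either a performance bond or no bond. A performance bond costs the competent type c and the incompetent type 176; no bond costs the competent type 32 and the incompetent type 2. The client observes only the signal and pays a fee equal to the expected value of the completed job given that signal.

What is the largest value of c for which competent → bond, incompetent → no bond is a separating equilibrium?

Under separation: bond → competent (pays 222); no bond → incompetent (pays 68).
Incompetent: 68 − 2 = 66 ≥ 222 − 176 = 46. Holds regardless of c. ✓
Competent: 222 − c ≥ 68 − 32, so c ≤ 222 − 36 = 186.

186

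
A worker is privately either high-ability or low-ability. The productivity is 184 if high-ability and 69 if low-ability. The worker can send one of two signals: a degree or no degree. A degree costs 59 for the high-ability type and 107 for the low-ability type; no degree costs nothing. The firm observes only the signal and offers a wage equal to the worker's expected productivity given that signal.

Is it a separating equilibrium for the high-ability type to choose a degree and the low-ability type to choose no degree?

If types separate, degree earns payment 184 and no degree earns 69.
High-ability: degree gives 184 − 59 = 125; no degree gives 69 − 0 = 69. No deviation. ✓
Low-ability: no degree gives 69 − 0 = 69; degree gives 184 − 107 = 77. Would deviate. ✗

No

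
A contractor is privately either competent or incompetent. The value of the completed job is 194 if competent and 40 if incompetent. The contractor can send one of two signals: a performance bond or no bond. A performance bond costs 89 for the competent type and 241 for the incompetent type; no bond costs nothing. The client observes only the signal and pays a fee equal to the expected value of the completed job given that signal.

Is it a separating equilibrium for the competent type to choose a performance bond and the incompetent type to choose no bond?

Yes

Under separation the client infers type exactly: bond → competent (pays 194), no bond → incompetent (pays 40).
Competent: bond gives 194 − 89 = 105; no bond gives 40 − 0 = 40. No deviation. ✓
Incompetent: no bond gives 40 − 0 = 40; bond gives 194 − 241 = -47. No deviation. ✓
Both incentive constraints hold.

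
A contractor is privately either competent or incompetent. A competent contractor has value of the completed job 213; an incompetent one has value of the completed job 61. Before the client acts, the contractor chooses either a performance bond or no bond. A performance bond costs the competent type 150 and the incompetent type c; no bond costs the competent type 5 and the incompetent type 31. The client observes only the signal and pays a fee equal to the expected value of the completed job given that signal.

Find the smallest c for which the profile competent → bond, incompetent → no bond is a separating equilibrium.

183

Under separation: bond → competent (pays 213); no bond → incompetent (pays 61).
Competent: 213 − 150 = 63 ≥ 61 − 5 = 56. Holds regardless of c. ✓
Incompetent: 61 − 31 ≥ 213 − c, so c ≥ 213 − 30 = 183.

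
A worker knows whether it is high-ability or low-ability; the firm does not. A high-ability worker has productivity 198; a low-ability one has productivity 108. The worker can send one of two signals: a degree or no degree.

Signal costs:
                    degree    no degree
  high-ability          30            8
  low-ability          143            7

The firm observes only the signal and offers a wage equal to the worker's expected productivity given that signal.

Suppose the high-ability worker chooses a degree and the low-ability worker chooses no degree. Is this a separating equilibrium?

Yes

Under separation the firm infers type exactly: degree → high-ability (pays 198), no degree → low-ability (pays 108).
High-ability: degree gives 198 − 30 = 168; no degree gives 108 − 8 = 100. No deviation. ✓
Low-ability: no degree gives 108 − 7 = 101; degree gives 198 − 143 = 55. No deviation. ✓
Neither type gains from mimicking the other.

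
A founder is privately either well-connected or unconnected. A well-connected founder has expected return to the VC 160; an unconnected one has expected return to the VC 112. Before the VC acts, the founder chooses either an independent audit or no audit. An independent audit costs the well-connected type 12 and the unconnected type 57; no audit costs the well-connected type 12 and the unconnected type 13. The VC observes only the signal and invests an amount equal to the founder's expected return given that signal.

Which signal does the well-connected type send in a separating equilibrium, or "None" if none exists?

None

Try well-connected → audit, unconnected → no audit:
  If types separate, audit earns payment 160 and no audit earns 112.
  Well-connected: audit gives 160 − 12 = 148; no audit gives 112 − 12 = 100. No deviation. ✓
  Unconnected: no audit gives 112 − 13 = 99; audit gives 160 − 57 = 103. Would deviate. ✗
Try well-connected → no audit, unconnected → audit:
  If types separate, no audit earns payment 160 and audit earns 112.
  Well-connected: no audit gives 160 − 12 = 148; audit gives 112 − 12 = 100. No deviation. ✓
  Unconnected: audit gives 112 − 57 = 55; no audit gives 160 − 13 = 147. Would deviate. ✗
Neither assignment is incentive-compatible.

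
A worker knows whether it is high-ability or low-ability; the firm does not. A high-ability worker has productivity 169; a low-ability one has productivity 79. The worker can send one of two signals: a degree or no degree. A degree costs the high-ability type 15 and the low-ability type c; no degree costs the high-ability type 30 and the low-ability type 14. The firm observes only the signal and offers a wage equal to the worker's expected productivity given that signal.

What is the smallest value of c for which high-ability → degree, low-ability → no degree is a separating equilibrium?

Under separation: degree → high-ability (pays 169); no degree → low-ability (pays 79).
High-ability: 169 − 15 = 154 ≥ 79 − 30 = 49. Holds regardless of c. ✓
Low-ability: 79 − 14 ≥ 169 − c, so c ≥ 169 − 65 = 104.

104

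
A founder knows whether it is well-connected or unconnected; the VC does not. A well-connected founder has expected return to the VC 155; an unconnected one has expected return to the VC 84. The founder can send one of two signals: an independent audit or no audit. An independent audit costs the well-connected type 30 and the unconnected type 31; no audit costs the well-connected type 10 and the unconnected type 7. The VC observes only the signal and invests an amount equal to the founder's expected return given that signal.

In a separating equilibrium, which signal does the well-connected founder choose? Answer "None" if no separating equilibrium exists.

Try well-connected → audit, unconnected → no audit:
  If types separate, audit earns payment 155 and no audit earns 84.
  Well-connected: audit gives 155 − 30 = 125; no audit gives 84 − 10 = 74. No deviation. ✓
  Unconnected: no audit gives 84 − 7 = 77; audit gives 155 − 31 = 124. Would deviate. ✗
Try well-connected → no audit, unconnected → audit:
  If types separate, no audit earns payment 155 and audit earns 84.
  Well-connected: no audit gives 155 − 10 = 145; audit gives 84 − 30 = 54. No deviation. ✓
  Unconnected: audit gives 84 − 31 = 53; no audit gives 155 − 7 = 148. Would deviate. ✗
Neither assignment is incentive-compatible.

None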